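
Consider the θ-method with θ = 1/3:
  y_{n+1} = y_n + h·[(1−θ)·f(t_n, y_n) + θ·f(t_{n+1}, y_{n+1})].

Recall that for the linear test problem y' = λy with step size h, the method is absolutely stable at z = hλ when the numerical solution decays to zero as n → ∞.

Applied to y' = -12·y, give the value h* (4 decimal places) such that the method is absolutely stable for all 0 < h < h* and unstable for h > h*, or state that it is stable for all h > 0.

On y'=λy, z=hλ:
  y_{n+1} = y_n + z·[2/3·y_n + 1/3·y_{n+1}] ⇒ (1 − 1/3z)y_{n+1} = (1 + 2/3z)y_n
  R(z) = (1 + 2/3z)/(1 − 1/3z).

Find x<0 with |R(x)|<1.
x=-0.62: |R|=0.4862
R=−1: 1+2/3x = −1+1/3x ⇒ -1/3x=2 ⇒ x=2/(-1/3)=-6.0000
Confirm numerically:
  x=-4.068: |R|=0.72666 <1
  x=-3.921: |R|=0.69961 <1
  x=-3.131: |R|=0.53205 <1
  x=-3.008: |R|=0.50200 <1
  x=-6.586: |R|=1.06113 >1
  x=-6.430: |R|=1.04560 >1
  x=-6.392: |R|=1.04174 >1
Stable set (-6.0000, 0).

(-6.0000,0); λ=-12 ⇒ h* = (6)/12 = 0.5000.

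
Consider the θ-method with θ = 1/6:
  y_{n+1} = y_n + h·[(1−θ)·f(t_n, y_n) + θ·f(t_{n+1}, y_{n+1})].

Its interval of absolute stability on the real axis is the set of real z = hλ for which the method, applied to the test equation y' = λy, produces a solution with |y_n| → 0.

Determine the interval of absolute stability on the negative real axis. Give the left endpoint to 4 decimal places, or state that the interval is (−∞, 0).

Test eqn y'=λy, z=hλ:
  y_{n+1} = y_n + z·[5/6·y_n + 1/6·y_{n+1}] ⇒ (1 − 1/6z)y_{n+1} = (1 + 5/6z)y_n
  Hence R(z) = (1 + 5/6z)/(1 − 1/6z).

Boundary: |R(x)|=1, x<0.
x=-0.56: |R|=0.4878
R=−1: 1+5/6x = −1+1/6x ⇒ -2/3x=2 ⇒ x=2/(-2/3)=-3.0000
Confirm numerically:
  x=-2.641: |R|=0.83382 <1
  x=-2.459: |R|=0.74418 <1
  x=-2.268: |R|=0.64586 <1
  x=-1.985: |R|=0.49155 <1
  x=-3.504: |R|=1.21212 >1
  x=-3.461: |R|=1.19491 >1
  x=-3.457: |R|=1.19330 >1
Interval (-3.0000, 0).

(-3.0000, 0).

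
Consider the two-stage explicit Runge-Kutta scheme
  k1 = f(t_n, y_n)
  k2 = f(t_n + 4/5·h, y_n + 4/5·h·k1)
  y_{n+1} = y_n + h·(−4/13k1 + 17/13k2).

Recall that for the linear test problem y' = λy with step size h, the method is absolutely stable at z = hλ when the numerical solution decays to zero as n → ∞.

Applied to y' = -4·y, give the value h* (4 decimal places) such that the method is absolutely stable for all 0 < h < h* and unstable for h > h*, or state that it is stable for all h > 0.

(-0.9559,0); λ=-4 ⇒ h* = (65/68)/4 = 0.2390.

With y'=λy (z=hλ):
  k1=λy_n ⇒ h·k1=z·y_n;  k2=λ(1+4/5z)y_n ⇒ h·k2=z(1+4/5z)y_n
  y_{n+1}/y_n = 1 − 4/13z + 17/13z(1+4/5z) = 1 + z + 68/65z²
  ⇒ R(z) = 1 + z + 68/65z².

Solve |R(x)|<1 on ℝ⁻.
x=-1.19: |R|=1.2915
R=1: x+68/65x²=0 ⇒ x=−65/68=-0.9559; min R=1−1/(4·68/65)=0.7610>−1
Confirm numerically:
  x=-0.869: |R|=0.92101 <1
  x=-0.772: |R|=0.85149 <1
  x=-0.540: |R|=0.76506 <1
  x=-0.512: |R|=0.76224 <1
  x=-1.480: |R|=1.81150 >1
  x=-1.222: |R|=1.34020 >1
So |R|<1 on (-0.9559, 0).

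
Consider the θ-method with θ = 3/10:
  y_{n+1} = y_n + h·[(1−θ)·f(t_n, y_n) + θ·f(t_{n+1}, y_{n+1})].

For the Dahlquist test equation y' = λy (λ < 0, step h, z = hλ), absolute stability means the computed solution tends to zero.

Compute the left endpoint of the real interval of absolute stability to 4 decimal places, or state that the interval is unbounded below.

Set f=λy, z=hλ:
  y_{n+1} = y_n + z·[7/10·y_n + 3/10·y_{n+1}] ⇒ (1 − 3/10z)y_{n+1} = (1 + 7/10z)y_n
  ⇒ R(z) = (1 + 7/10z)/(1 − 3/10z).

Find x<0 with |R(x)|<1.
x=-1.59: |R|=0.0765
R=−1: 1+7/10x = −1+3/10x ⇒ -2/5x=2 ⇒ x=2/(-2/5)=-5.0000
Confirm numerically:
  x=-3.413: |R|=0.68635 <1
  x=-2.308: |R|=0.36374 <1
  x=-2.142: |R|=0.30403 <1
  x=-5.426: |R|=1.06485 >1
  x=-5.187: |R|=1.02926 >1
  x=-5.160: |R|=1.02512 >1
Stable set (-5.0000, 0).

z* = -5.0000.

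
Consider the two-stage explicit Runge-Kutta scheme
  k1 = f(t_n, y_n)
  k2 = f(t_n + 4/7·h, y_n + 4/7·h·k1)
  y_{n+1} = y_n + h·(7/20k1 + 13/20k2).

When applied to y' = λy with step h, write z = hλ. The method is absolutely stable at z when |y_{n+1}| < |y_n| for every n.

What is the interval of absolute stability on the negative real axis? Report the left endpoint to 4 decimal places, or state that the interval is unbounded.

Test eqn y'=λy, z=hλ:
  k1=λy_n ⇒ h·k1=z·y_n;  k2=λ(1+4/7z)y_n ⇒ h·k2=z(1+4/7z)y_n
  y_{n+1}/y_n = 1 + 7/20z + 13/20z(1+4/7z) = 1 + z + 13/35z²
  Hence R(z) = 1 + z + 13/35z².

Solve |R(x)|<1 on ℝ⁻.
x=-0.98: |R|=0.3767
R=1: x+13/35x²=0 ⇒ x=−35/13=-2.6923; min R=1−1/(4·13/35)=0.3269>−1
Confirm numerically:
  x=-2.446: |R|=0.77623 <1
  x=-1.595: |R|=0.34992 <1
  x=-1.304: |R|=0.32758 <1
  x=-2.868: |R|=1.18716 >1
  x=-2.770: |R|=1.07993 >1
So |R|<1 on (-2.6923, 0).

z∈(-2.6923,0).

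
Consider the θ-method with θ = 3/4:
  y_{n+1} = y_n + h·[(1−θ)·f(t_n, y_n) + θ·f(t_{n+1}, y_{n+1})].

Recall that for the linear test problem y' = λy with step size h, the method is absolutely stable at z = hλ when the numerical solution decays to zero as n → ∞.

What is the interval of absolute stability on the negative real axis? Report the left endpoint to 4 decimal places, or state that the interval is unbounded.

Test eqn y'=λy, z=hλ:
  y_{n+1} = y_n + z·[1/4·y_n + 3/4·y_{n+1}] ⇒ (1 − 3/4z)y_{n+1} = (1 + 1/4z)y_n
  R(z) = (1 + 1/4z)/(1 − 3/4z).

Boundary: |R(x)|=1, x<0.
x=-1.46: |R|=0.3031
x=-2: |R|=0.2000
x=-10: |R|=0.1765
x=-100: |R|=0.3158
θ=3/4≥1/2 ⇒ |1+1/4x|<|1−3/4x| ∀x<0 ⇒ interval (−∞,0).

(−∞, 0) — no finite endpoint.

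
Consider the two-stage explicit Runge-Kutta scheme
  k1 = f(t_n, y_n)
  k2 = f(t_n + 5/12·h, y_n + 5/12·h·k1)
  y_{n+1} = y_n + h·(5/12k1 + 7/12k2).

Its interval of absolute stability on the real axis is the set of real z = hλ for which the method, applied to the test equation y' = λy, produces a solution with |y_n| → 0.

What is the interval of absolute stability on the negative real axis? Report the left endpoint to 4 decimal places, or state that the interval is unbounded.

Set f=λy, z=hλ:
  k1=λy_n ⇒ h·k1=z·y_n;  k2=λ(1+5/12z)y_n ⇒ h·k2=z(1+5/12z)y_n
  y_{n+1}/y_n = 1 + 5/12z + 7/12z(1+5/12z) = 1 + z + 35/144z²
  Hence R(z) = 1 + z + 35/144z².

Find x<0 with |R(x)|<1.
x=-1.27: |R|=0.1220
R=1: x+35/144x²=0 ⇒ x=−144/35=-4.1143; min R=1−1/(4·35/144)=-0.0286>−1
Confirm numerically:
  x=-3.746: |R|=0.66468 <1
  x=-2.170: |R|=0.02548 <1
  x=-1.995: |R|=0.02763 <1
  x=-4.690: |R|=1.65627 >1
  x=-4.575: |R|=1.51230 >1
  x=-4.170: |R|=1.05647 >1
So |R|<1 on (-4.1143, 0).

(-4.1143, 0).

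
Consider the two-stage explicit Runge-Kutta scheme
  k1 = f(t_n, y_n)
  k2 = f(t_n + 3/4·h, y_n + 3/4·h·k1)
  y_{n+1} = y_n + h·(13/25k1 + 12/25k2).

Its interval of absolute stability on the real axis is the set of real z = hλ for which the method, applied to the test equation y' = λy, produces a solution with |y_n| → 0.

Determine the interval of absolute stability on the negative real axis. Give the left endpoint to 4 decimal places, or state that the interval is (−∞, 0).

(-2.7778, 0).

Set f=λy, z=hλ:
  k1=λy_n ⇒ h·k1=z·y_n;  k2=λ(1+3/4z)y_n ⇒ h·k2=z(1+3/4z)y_n
  y_{n+1}/y_n = 1 + 13/25z + 12/25z(1+3/4z) = 1 + z + 9/25z²
  ⇒ R(z) = 1 + z + 9/25z².

Find x<0 with |R(x)|<1.
x=-1.22: |R|=0.3158
R=1: x+9/25x²=0 ⇒ x=−25/9=-2.7778; min R=1−1/(4·9/25)=0.3056>−1
Confirm numerically:
  x=-2.122: |R|=0.49904 <1
  x=-1.831: |R|=0.37592 <1
  x=-1.722: |R|=0.34550 <1
  x=-1.497: |R|=0.30976 <1
  x=-3.182: |R|=1.46304 >1
  x=-2.939: |R|=1.17058 >1
Stable set (-2.7778, 0).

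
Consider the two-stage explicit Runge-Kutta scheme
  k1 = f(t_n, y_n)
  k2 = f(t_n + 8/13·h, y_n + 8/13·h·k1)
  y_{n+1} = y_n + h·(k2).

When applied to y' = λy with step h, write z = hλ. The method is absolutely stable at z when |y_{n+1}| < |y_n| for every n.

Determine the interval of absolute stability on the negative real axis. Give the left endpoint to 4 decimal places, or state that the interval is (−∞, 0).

Test eqn y'=λy, z=hλ:
  k1=λy_n ⇒ h·k1=z·y_n;  k2=λ(1+8/13z)y_n ⇒ h·k2=z(1+8/13z)y_n
  y_{n+1}/y_n = 1 + z(1+8/13z) = 1 + z + 8/13z²
  so R(z) = 1 + z + 8/13z².

Find x<0 with |R(x)|<1.
x=-1.69: |R|=1.0676
R=1: x+8/13x²=0 ⇒ x=−13/8=-1.6250; min R=1−1/(4·8/13)=0.5938>−1
Confirm numerically:
  x=-1.089: |R|=0.64080 <1
  x=-1.053: |R|=0.62934 <1
  x=-0.979: |R|=0.61081 <1
  x=-0.663: |R|=0.60750 <1
  x=-1.973: |R|=1.42253 >1
  x=-1.729: |R|=1.11066 >1
So |R|<1 on (-1.6250, 0).

z∈(-1.6250,0).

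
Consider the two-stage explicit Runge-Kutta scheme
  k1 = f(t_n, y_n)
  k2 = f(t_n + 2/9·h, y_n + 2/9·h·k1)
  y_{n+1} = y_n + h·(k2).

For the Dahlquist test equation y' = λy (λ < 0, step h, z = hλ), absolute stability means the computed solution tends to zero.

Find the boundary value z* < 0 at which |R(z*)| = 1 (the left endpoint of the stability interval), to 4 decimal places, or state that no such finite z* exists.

z* = -4.5000.

With y'=λy (z=hλ):
  k1=λy_n ⇒ h·k1=z·y_n;  k2=λ(1+2/9z)y_n ⇒ h·k2=z(1+2/9z)y_n
  y_{n+1}/y_n = 1 + z(1+2/9z) = 1 + z + 2/9z²
  Hence R(z) = 1 + z + 2/9z².

Need |R(x)|<1, x<0.
x=-1.1: |R|=0.1689
R=1: x+2/9x²=0 ⇒ x=−9/2=-4.5000; min R=1−1/(4·2/9)=-0.1250>−1
Confirm numerically:
  x=-4.078: |R|=0.61757 <1
  x=-3.675: |R|=0.32625 <1
  x=-3.410: |R|=0.17402 <1
  x=-2.075: |R|=0.11819 <1
  x=-5.096: |R|=1.67494 >1
  x=-4.817: |R|=1.33933 >1
  x=-4.545: |R|=1.04545 >1
Interval (-4.5000, 0).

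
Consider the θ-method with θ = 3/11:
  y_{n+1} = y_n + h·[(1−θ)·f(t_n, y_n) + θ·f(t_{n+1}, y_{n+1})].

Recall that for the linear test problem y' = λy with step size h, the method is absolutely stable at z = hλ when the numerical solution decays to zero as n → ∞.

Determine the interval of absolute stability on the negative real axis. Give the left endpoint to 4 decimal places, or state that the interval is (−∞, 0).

On y'=λy, z=hλ:
  y_{n+1} = y_n + z·[8/11·y_n + 3/11·y_{n+1}] ⇒ (1 − 3/11z)y_{n+1} = (1 + 8/11z)y_n
  so R(z) = (1 + 8/11z)/(1 − 3/11z).

Solve |R(x)|<1 on ℝ⁻.
x=-1.73: |R|=0.1754
R=−1: 1+8/11x = −1+3/11x ⇒ -5/11x=2 ⇒ x=2/(-5/11)=-4.4000
Confirm numerically:
  x=-3.926: |R|=0.89595 <1
  x=-3.633: |R|=0.82488 <1
  x=-3.344: |R|=0.74895 <1
  x=-2.874: |R|=0.61115 <1
  x=-4.912: |R|=1.09947 >1
  x=-4.825: |R|=1.08342 >1
  x=-4.604: |R|=1.04111 >1
Stable set (-4.4000, 0).

(-4.4000, 0).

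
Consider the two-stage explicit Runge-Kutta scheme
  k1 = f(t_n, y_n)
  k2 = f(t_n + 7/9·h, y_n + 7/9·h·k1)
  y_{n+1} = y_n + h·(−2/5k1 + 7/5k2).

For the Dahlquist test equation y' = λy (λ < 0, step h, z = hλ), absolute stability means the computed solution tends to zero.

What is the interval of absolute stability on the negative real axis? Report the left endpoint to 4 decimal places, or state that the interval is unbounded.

z∈(-0.9184,0).

With y'=λy (z=hλ):
  k1=λy_n ⇒ h·k1=z·y_n;  k2=λ(1+7/9z)y_n ⇒ h·k2=z(1+7/9z)y_n
  y_{n+1}/y_n = 1 − 2/5z + 7/5z(1+7/9z) = 1 + z + 49/45z²
  Hence R(z) = 1 + z + 49/45z².

Find x<0 with |R(x)|<1.
x=-1.6: |R|=2.1876
R=1: x+49/45x²=0 ⇒ x=−45/49=-0.9184; min R=1−1/(4·49/45)=0.7704>−1
Confirm numerically:
  x=-0.749: |R|=0.86187 <1
  x=-0.600: |R|=0.79200 <1
  x=-0.483: |R|=0.77103 <1
  x=-0.472: |R|=0.77059 <1
  x=-1.429: |R|=1.79456 >1
  x=-1.341: |R|=1.61713 >1
  x=-1.293: |R|=1.52746 >1
Interval (-0.9184, 0).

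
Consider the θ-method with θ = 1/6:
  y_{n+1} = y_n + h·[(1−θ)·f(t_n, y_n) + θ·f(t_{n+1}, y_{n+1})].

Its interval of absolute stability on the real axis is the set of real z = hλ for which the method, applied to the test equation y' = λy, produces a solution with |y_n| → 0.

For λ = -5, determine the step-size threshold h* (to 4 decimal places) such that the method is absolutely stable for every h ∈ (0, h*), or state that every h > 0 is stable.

(-3.0000,0); λ=-5 ⇒ h* = (3)/5 = 0.6000.

On y'=λy, z=hλ:
  y_{n+1} = y_n + z·[5/6·y_n + 1/6·y_{n+1}] ⇒ (1 − 1/6z)y_{n+1} = (1 + 5/6z)y_n
  Hence R(z) = (1 + 5/6z)/(1 − 1/6z).

Need |R(x)|<1, x<0.
x=-1.7: |R|=0.3247
R=−1: 1+5/6x = −1+1/6x ⇒ -2/3x=2 ⇒ x=2/(-2/3)=-3.0000
Confirm numerically:
  x=-2.710: |R|=0.86682 <1
  x=-2.636: |R|=0.83140 <1
  x=-2.141: |R|=0.57794 <1
  x=-1.607: |R|=0.26752 <1
  x=-3.287: |R|=1.12361 >1
  x=-3.105: |R|=1.04613 >1
Stable set (-3.0000, 0).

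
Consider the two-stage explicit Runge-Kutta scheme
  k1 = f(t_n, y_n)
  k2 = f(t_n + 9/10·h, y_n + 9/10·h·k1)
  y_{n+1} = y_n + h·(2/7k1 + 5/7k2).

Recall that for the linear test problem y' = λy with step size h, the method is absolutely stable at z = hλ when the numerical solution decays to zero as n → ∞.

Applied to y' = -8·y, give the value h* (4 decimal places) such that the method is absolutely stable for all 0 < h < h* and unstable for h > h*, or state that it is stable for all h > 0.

With y'=λy (z=hλ):
  k1=λy_n ⇒ h·k1=z·y_n;  k2=λ(1+9/10z)y_n ⇒ h·k2=z(1+9/10z)y_n
  y_{n+1}/y_n = 1 + 2/7z + 5/7z(1+9/10z) = 1 + z + 9/14z²
  so R(z) = 1 + z + 9/14z².

Find x<0 with |R(x)|<1.
x=-1.39: |R|=0.8521
R=1: x+9/14x²=0 ⇒ x=−14/9=-1.5556; min R=1−1/(4·9/14)=0.6111>−1
Confirm numerically:
  x=-1.466: |R|=0.91560 <1
  x=-1.422: |R|=0.87791 <1
  x=-0.648: |R|=0.62194 <1
  x=-1.753: |R|=1.22251 >1
  x=-1.712: |R|=1.17218 >1
  x=-1.583: |R|=1.02793 >1
Stable set (-1.5556, 0).

(-1.5556,0); λ=-8 ⇒ h* = (14/9)/8 = 0.1944.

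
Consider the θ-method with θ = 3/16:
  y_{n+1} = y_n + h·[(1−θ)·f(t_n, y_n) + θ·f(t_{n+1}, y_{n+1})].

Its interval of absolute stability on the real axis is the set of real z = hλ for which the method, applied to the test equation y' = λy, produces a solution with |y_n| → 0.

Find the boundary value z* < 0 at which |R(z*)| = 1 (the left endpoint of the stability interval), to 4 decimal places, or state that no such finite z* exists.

z* = -3.2000.

Test eqn y'=λy, z=hλ:
  y_{n+1} = y_n + z·[13/16·y_n + 3/16·y_{n+1}] ⇒ (1 − 3/16z)y_{n+1} = (1 + 13/16z)y_n
  Hence R(z) = (1 + 13/16z)/(1 − 3/16z).

Boundary: |R(x)|=1, x<0.
x=-0.82: |R|=0.2893
R=−1: 1+13/16x = −1+3/16x ⇒ -5/8x=2 ⇒ x=2/(-5/8)=-3.2000
Confirm numerically:
  x=-2.626: |R|=0.75961 <1
  x=-1.871: |R|=0.38509 <1
  x=-1.618: |R|=0.24139 <1
  x=-1.491: |R|=0.16524 <1
  x=-3.611: |R|=1.15317 >1
  x=-3.595: |R|=1.14747 >1
Stable set (-3.2000, 0).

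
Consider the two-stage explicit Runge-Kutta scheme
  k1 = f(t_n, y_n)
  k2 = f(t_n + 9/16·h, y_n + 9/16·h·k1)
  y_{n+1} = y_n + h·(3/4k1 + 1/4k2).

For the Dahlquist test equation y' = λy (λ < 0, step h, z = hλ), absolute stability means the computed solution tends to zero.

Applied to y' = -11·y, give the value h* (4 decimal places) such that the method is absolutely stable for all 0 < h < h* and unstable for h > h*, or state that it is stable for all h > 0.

(-7.1111,0); λ=-11 ⇒ h* = (64/9)/11 = 0.6465.

Test eqn y'=λy, z=hλ:
  k1=λy_n ⇒ h·k1=z·y_n;  k2=λ(1+9/16z)y_n ⇒ h·k2=z(1+9/16z)y_n
  y_{n+1}/y_n = 1 + 3/4z + 1/4z(1+9/16z) = 1 + z + 9/64z²
  so R(z) = 1 + z + 9/64z².

Find x<0 with |R(x)|<1.
x=-0.87: |R|=0.2364
R=1: x+9/64x²=0 ⇒ x=−64/9=-7.1111; min R=1−1/(4·9/64)=-0.7778>−1
Confirm numerically:
  x=-6.871: |R|=0.76800 <1
  x=-4.943: |R|=0.50707 <1
  x=-4.782: |R|=0.56625 <1
  x=-7.518: |R|=1.43017 >1
  x=-7.420: |R|=1.32231 >1
  x=-7.317: |R|=1.21185 >1
Interval (-7.1111, 0).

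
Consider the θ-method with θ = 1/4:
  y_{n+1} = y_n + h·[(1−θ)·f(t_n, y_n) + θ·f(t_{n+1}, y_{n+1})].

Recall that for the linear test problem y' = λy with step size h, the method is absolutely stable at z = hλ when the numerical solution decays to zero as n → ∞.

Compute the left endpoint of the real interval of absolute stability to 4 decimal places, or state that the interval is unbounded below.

Test eqn y'=λy, z=hλ:
  y_{n+1} = y_n + z·[3/4·y_n + 1/4·y_{n+1}] ⇒ (1 − 1/4z)y_{n+1} = (1 + 3/4z)y_n
  R(z) = (1 + 3/4z)/(1 − 1/4z).

Solve |R(x)|<1 on ℝ⁻.
x=-1.06: |R|=0.1621
R=−1: 1+3/4x = −1+1/4x ⇒ -1/2x=2 ⇒ x=2/(-1/2)=-4.0000
Confirm numerically:
  x=-3.883: |R|=0.97032 <1
  x=-2.066: |R|=0.36235 <1
  x=-1.845: |R|=0.26262 <1
  x=-4.600: |R|=1.13953 >1
  x=-4.518: |R|=1.12162 >1
  x=-4.150: |R|=1.03681 >1
So |R|<1 on (-4.0000, 0).

z* = -4.0000.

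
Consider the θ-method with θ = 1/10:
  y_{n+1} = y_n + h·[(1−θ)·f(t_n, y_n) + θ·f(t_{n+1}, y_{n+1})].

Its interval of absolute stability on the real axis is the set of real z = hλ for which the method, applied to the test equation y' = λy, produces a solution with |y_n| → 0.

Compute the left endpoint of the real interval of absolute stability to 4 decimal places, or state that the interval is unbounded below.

left endpoint -2.5000.

Test eqn y'=λy, z=hλ:
  y_{n+1} = y_n + z·[9/10·y_n + 1/10·y_{n+1}] ⇒ (1 − 1/10z)y_{n+1} = (1 + 9/10z)y_n
  Hence R(z) = (1 + 9/10z)/(1 − 1/10z).

Find x<0 with |R(x)|<1.
x=-0.49: |R|=0.5329
R=−1: 1+9/10x = −1+1/10x ⇒ -4/5x=2 ⇒ x=2/(-4/5)=-2.5000
Confirm numerically:
  x=-2.012: |R|=0.67499 <1
  x=-1.784: |R|=0.51392 <1
  x=-1.067: |R|=0.03587 <1
  x=-2.840: |R|=1.21184 >1
  x=-2.808: |R|=1.19238 >1
Stable set (-2.5000, 0).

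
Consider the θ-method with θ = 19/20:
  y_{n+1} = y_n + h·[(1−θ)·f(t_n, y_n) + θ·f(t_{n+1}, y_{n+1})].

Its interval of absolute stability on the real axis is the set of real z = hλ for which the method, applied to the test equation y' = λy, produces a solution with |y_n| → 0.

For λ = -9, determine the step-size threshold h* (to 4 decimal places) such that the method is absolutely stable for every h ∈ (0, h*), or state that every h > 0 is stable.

unbounded; (−∞, 0). Any h>0 works for λ=-9.

With y'=λy (z=hλ):
  y_{n+1} = y_n + z·[1/20·y_n + 19/20·y_{n+1}] ⇒ (1 − 19/20z)y_{n+1} = (1 + 1/20z)y_n
  ⇒ R(z) = (1 + 1/20z)/(1 − 19/20z).

Solve |R(x)|<1 on ℝ⁻.
x=-0.51: |R|=0.6564
x=-2: |R|=0.3103
x=-10: |R|=0.0476
x=-100: |R|=0.0417
θ=19/20≥1/2 ⇒ |1+1/20x|<|1−19/20x| ∀x<0 ⇒ unbounded interval.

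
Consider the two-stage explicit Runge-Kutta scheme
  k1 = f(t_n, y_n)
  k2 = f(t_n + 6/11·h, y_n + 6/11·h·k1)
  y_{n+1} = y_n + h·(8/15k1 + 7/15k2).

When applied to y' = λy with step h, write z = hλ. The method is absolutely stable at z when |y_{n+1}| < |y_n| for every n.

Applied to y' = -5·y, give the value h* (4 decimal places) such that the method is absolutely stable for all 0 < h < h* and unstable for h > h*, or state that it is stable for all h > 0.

Test eqn y'=λy, z=hλ:
  k1=λy_n ⇒ h·k1=z·y_n;  k2=λ(1+6/11z)y_n ⇒ h·k2=z(1+6/11z)y_n
  y_{n+1}/y_n = 1 + 8/15z + 7/15z(1+6/11z) = 1 + z + 14/55z²
  ⇒ R(z) = 1 + z + 14/55z².

Solve |R(x)|<1 on ℝ⁻.
x=-1.31: |R|=0.1268
R=1: x+14/55x²=0 ⇒ x=−55/14=-3.9286; min R=1−1/(4·14/55)=0.0179>−1
Confirm numerically:
  x=-3.130: |R|=0.36376 <1
  x=-2.614: |R|=0.12531 <1
  x=-1.751: |R|=0.02944 <1
  x=-4.051: |R|=1.12624 >1
  x=-4.044: |R|=1.11882 >1
  x=-4.004: |R|=1.07688 >1
So |R|<1 on (-3.9286, 0).

(-3.9286,0); λ=-5 ⇒ h* = (55/14)/5 = 0.7857.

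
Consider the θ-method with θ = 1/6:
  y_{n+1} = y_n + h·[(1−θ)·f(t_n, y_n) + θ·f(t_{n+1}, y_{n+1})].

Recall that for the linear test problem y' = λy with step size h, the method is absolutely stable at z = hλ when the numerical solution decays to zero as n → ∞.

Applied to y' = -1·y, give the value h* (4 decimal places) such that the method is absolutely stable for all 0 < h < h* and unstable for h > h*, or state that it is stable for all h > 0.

Test eqn y'=λy, z=hλ:
  y_{n+1} = y_n + z·[5/6·y_n + 1/6·y_{n+1}] ⇒ (1 − 1/6z)y_{n+1} = (1 + 5/6z)y_n
  so R(z) = (1 + 5/6z)/(1 − 1/6z).

Find x<0 with |R(x)|<1.
x=-0.7: |R|=0.3731
R=−1: 1+5/6x = −1+1/6x ⇒ -2/3x=2 ⇒ x=2/(-2/3)=-3.0000
Confirm numerically:
  x=-2.943: |R|=0.97451 <1
  x=-2.857: |R|=0.93542 <1
  x=-1.719: |R|=0.33618 <1
  x=-3.410: |R|=1.17428 >1
  x=-3.252: |R|=1.10895 >1
So |R|<1 on (-3.0000, 0).

(-3.0000,0); λ=-1 ⇒ h* = (3)/1 = 3.0000.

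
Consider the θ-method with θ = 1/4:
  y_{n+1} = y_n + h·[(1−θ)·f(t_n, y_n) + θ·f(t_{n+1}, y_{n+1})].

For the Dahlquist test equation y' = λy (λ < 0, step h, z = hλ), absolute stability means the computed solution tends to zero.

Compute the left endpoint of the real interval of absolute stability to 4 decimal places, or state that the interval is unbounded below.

On y'=λy, z=hλ:
  y_{n+1} = y_n + z·[3/4·y_n + 1/4·y_{n+1}] ⇒ (1 − 1/4z)y_{n+1} = (1 + 3/4z)y_n
  Hence R(z) = (1 + 3/4z)/(1 − 1/4z).

Boundary: |R(x)|=1, x<0.
x=-1.47: |R|=0.0750
R=−1: 1+3/4x = −1+1/4x ⇒ -1/2x=2 ⇒ x=2/(-1/2)=-4.0000
Confirm numerically:
  x=-2.687: |R|=0.60730 <1
  x=-1.839: |R|=0.25980 <1
  x=-1.820: |R|=0.25086 <1
  x=-4.530: |R|=1.12427 >1
  x=-4.307: |R|=1.07391 >1
  x=-4.295: |R|=1.07113 >1
Stable set (-4.0000, 0).

z* = -4.0000.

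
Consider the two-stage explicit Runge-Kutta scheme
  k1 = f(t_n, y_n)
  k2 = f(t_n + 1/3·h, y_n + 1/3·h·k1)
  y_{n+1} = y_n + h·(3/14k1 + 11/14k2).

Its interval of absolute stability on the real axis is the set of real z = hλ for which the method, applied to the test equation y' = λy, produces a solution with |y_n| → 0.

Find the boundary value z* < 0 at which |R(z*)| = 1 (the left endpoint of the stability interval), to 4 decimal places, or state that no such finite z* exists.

With y'=λy (z=hλ):
  k1=λy_n ⇒ h·k1=z·y_n;  k2=λ(1+1/3z)y_n ⇒ h·k2=z(1+1/3z)y_n
  y_{n+1}/y_n = 1 + 3/14z + 11/14z(1+1/3z) = 1 + z + 11/42z²
  ⇒ R(z) = 1 + z + 11/42z².

Solve |R(x)|<1 on ℝ⁻.
x=-1.59: |R|=0.0721
R=1: x+11/42x²=0 ⇒ x=−42/11=-3.8182; min R=1−1/(4·11/42)=0.0455>−1
Confirm numerically:
  x=-1.949: |R|=0.04587 <1
  x=-1.883: |R|=0.04563 <1
  x=-1.757: |R|=0.05151 <1
  x=-4.355: |R|=1.61229 >1
  x=-4.157: |R|=1.36888 >1
  x=-3.990: |R|=1.17955 >1
Stable set (-3.8182, 0).

z* = -3.8182.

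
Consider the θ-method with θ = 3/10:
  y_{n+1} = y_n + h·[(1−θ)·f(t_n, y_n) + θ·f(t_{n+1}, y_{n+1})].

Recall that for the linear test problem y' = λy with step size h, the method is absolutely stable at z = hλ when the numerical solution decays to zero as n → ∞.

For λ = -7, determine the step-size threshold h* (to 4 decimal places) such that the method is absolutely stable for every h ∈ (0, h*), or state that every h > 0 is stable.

(-5.0000,0); λ=-7 ⇒ h* = (5)/7 = 0.7143.

Test eqn y'=λy, z=hλ:
  y_{n+1} = y_n + z·[7/10·y_n + 3/10·y_{n+1}] ⇒ (1 − 3/10z)y_{n+1} = (1 + 7/10z)y_n
  ⇒ R(z) = (1 + 7/10z)/(1 − 3/10z).

Find x<0 with |R(x)|<1.
x=-1.4: |R|=0.0141
R=−1: 1+7/10x = −1+3/10x ⇒ -2/5x=2 ⇒ x=2/(-2/5)=-5.0000
Confirm numerically:
  x=-4.139: |R|=0.84637 <1
  x=-3.766: |R|=0.76824 <1
  x=-3.200: |R|=0.63265 <1
  x=-3.056: |R|=0.59432 <1
  x=-5.522: |R|=1.07860 >1
  x=-5.085: |R|=1.01346 >1
Stable set (-5.0000, 0).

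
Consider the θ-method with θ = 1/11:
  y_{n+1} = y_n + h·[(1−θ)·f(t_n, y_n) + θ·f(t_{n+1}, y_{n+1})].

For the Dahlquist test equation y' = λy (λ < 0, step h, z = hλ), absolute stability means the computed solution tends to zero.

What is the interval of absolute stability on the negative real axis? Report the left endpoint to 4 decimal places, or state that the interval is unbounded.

With y'=λy (z=hλ):
  y_{n+1} = y_n + z·[10/11·y_n + 1/11·y_{n+1}] ⇒ (1 − 1/11z)y_{n+1} = (1 + 10/11z)y_n
  Hence R(z) = (1 + 10/11z)/(1 − 1/11z).

Solve |R(x)|<1 on ℝ⁻.
x=-0.72: |R|=0.3242
R=−1: 1+10/11x = −1+1/11x ⇒ -9/11x=2 ⇒ x=2/(-9/11)=-2.4444
Confirm numerically:
  x=-1.784: |R|=0.53504 <1
  x=-1.581: |R|=0.38232 <1
  x=-1.386: |R|=0.23091 <1
  x=-1.073: |R|=0.02236 <1
  x=-3.043: |R|=1.38361 >1
  x=-3.001: |R|=1.35776 >1
Stable set (-2.4444, 0).

(-2.4444, 0).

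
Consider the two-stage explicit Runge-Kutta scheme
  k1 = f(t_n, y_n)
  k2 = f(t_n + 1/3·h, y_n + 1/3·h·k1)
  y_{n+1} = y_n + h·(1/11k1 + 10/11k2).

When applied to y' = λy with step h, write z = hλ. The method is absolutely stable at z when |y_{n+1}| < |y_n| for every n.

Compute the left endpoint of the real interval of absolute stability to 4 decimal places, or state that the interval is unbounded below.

On y'=λy, z=hλ:
  k1=λy_n ⇒ h·k1=z·y_n;  k2=λ(1+1/3z)y_n ⇒ h·k2=z(1+1/3z)y_n
  y_{n+1}/y_n = 1 + 1/11z + 10/11z(1+1/3z) = 1 + z + 10/33z²
  Hence R(z) = 1 + z + 10/33z².

Need |R(x)|<1, x<0.
x=-1.06: |R|=0.2805
R=1: x+10/33x²=0 ⇒ x=−33/10=-3.3000; min R=1−1/(4·10/33)=0.1750>−1
Confirm numerically:
  x=-2.610: |R|=0.45427 <1
  x=-1.995: |R|=0.21107 <1
  x=-1.651: |R|=0.17500 <1
  x=-3.821: |R|=1.60325 >1
  x=-3.690: |R|=1.43609 >1
Stable set (-3.3000, 0).

z* = -3.3000.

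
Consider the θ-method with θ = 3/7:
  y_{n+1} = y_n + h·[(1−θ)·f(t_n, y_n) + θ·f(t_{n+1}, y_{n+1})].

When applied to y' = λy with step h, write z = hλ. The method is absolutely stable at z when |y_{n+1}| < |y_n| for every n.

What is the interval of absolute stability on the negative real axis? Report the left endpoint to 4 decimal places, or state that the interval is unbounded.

With y'=λy (z=hλ):
  y_{n+1} = y_n + z·[4/7·y_n + 3/7·y_{n+1}] ⇒ (1 − 3/7z)y_{n+1} = (1 + 4/7z)y_n
  Hence R(z) = (1 + 4/7z)/(1 − 3/7z).

Boundary: |R(x)|=1, x<0.
x=-1.14: |R|=0.2342
R=−1: 1+4/7x = −1+3/7x ⇒ -1/7x=2 ⇒ x=2/(-1/7)=-14.0000
Confirm numerically:
  x=-8.240: |R|=0.81841 <1
  x=-7.839: |R|=0.79811 <1
  x=-7.158: |R|=0.75971 <1
  x=-6.863: |R|=0.74131 <1
  x=-14.517: |R|=1.01023 >1
  x=-14.513: |R|=1.01015 >1
  x=-14.479: |R|=1.00950 >1
So |R|<1 on (-14.0000, 0).

z∈(-14.0000,0).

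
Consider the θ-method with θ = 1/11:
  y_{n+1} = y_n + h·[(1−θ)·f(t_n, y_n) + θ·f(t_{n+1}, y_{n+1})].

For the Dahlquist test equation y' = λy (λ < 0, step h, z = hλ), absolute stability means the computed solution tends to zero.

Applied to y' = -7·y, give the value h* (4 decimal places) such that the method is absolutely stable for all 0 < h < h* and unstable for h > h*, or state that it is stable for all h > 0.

(-2.4444,0); λ=-7 ⇒ h* = (22/9)/7 = 0.3492.

With y'=λy (z=hλ):
  y_{n+1} = y_n + z·[10/11·y_n + 1/11·y_{n+1}] ⇒ (1 − 1/11z)y_{n+1} = (1 + 10/11z)y_n
  ⇒ R(z) = (1 + 10/11z)/(1 − 1/11z).

Need |R(x)|<1, x<0.
x=-1.03: |R|=0.0582
R=−1: 1+10/11x = −1+1/11x ⇒ -9/11x=2 ⇒ x=2/(-9/11)=-2.4444
Confirm numerically:
  x=-2.130: |R|=0.78446 <1
  x=-1.323: |R|=0.18096 <1
  x=-1.081: |R|=0.01573 <1
  x=-3.040: |R|=1.38177 >1
  x=-2.856: |R|=1.26732 >1
Interval (-2.4444, 0).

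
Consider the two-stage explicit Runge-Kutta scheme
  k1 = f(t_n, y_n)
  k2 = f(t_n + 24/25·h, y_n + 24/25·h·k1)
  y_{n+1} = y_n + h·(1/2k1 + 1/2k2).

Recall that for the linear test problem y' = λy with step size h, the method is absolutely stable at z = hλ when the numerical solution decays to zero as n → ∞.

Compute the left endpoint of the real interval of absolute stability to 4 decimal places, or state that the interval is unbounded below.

left endpoint -2.0833.

With y'=λy (z=hλ):
  k1=λy_n ⇒ h·k1=z·y_n;  k2=λ(1+24/25z)y_n ⇒ h·k2=z(1+24/25z)y_n
  y_{n+1}/y_n = 1 + 1/2z + 1/2z(1+24/25z) = 1 + z + 12/25z²
  R(z) = 1 + z + 12/25z².

Solve |R(x)|<1 on ℝ⁻.
x=-0.57: |R|=0.5860
R=1: x+12/25x²=0 ⇒ x=−25/12=-2.0833; min R=1−1/(4·12/25)=0.4792>−1
Confirm numerically:
  x=-1.170: |R|=0.48707 <1
  x=-1.106: |R|=0.48115 <1
  x=-1.031: |R|=0.47922 <1
  x=-2.683: |R|=1.77227 >1
  x=-2.651: |R|=1.72234 >1
Interval (-2.0833, 0).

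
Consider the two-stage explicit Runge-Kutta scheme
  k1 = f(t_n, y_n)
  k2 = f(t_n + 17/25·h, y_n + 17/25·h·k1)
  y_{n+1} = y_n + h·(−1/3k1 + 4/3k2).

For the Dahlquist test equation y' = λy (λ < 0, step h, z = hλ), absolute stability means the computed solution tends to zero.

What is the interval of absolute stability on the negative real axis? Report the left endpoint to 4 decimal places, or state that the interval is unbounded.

Test eqn y'=λy, z=hλ:
  k1=λy_n ⇒ h·k1=z·y_n;  k2=λ(1+17/25z)y_n ⇒ h·k2=z(1+17/25z)y_n
  y_{n+1}/y_n = 1 − 1/3z + 4/3z(1+17/25z) = 1 + z + 68/75z²
  R(z) = 1 + z + 68/75z².

Solve |R(x)|<1 on ℝ⁻.
x=-1.41: |R|=1.3925
R=1: x+68/75x²=0 ⇒ x=−75/68=-1.1029; min R=1−1/(4·68/75)=0.7243>−1
Confirm numerically:
  x=-0.823: |R|=0.79111 <1
  x=-0.587: |R|=0.72541 <1
  x=-0.460: |R|=0.73185 <1
  x=-1.607: |R|=1.73442 >1
  x=-1.592: |R|=1.70591 >1
So |R|<1 on (-1.1029, 0).

(-1.1029, 0).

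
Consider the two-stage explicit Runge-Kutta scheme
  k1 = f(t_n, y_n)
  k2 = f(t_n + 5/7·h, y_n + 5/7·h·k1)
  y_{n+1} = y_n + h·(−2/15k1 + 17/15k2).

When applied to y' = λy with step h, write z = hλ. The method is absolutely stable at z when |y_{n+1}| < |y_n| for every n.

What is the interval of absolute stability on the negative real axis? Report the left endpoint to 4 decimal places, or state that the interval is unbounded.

Test eqn y'=λy, z=hλ:
  k1=λy_n ⇒ h·k1=z·y_n;  k2=λ(1+5/7z)y_n ⇒ h·k2=z(1+5/7z)y_n
  y_{n+1}/y_n = 1 − 2/15z + 17/15z(1+5/7z) = 1 + z + 17/21z²
  ⇒ R(z) = 1 + z + 17/21z².

Boundary: |R(x)|=1, x<0.
x=-0.41: |R|=0.7261
R=1: x+17/21x²=0 ⇒ x=−21/17=-1.2353; min R=1−1/(4·17/21)=0.6912>−1
Confirm numerically:
  x=-0.919: |R|=0.76469 <1
  x=-0.746: |R|=0.70451 <1
  x=-0.696: |R|=0.69615 <1
  x=-0.691: |R|=0.69553 <1
  x=-1.814: |R|=1.84982 >1
  x=-1.520: |R|=1.35032 >1
Interval (-1.2353, 0).

z∈(-1.2353,0).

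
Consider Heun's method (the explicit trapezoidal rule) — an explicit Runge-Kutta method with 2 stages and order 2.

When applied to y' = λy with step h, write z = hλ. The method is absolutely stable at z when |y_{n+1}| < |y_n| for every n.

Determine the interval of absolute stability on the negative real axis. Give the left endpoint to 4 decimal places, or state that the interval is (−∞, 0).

With y'=λy (z=hλ):
  order 2, 2-stage ⇒ R(z)=1+z+z^2/2
  (e.g. R(-1.33)=0.55445, |R|=0.55445)

Boundary: |R(x)|=1, x<0.
x=-1.33: |R|=0.5544
|R(-1.75)|=0.7812 |R(-1.16)|=0.5128 |R(-1.02)|=0.5002
Bisect:
  x_lo=-2.5802 |R|=1.7485  x_hi=-0.0630 |R|=0.9390
  mid=-1.32158 |R|=0.55171 →hi
  mid=-1.95088 |R|=0.95208 →hi
  mid=-2.26552 |R|=1.30077 →lo
  mid=-2.10820 |R|=1.11405 →lo
  mid=-2.02954 |R|=1.02997 →lo
  mid=-1.99021 |R|=0.99025 →hi
  mid=-2.00987 |R|=1.00992 →lo
  mid=-2.00004 |R|=1.00004 →lo
  mid=-1.99512 |R|=0.99514 →hi
  mid=-1.99758 |R|=0.99758 →hi
  ...
  [-2.00004,-1.99989] ⇒ x*=-2.0000
Interval (-2.0000, 0).

z∈(-2.0000,0).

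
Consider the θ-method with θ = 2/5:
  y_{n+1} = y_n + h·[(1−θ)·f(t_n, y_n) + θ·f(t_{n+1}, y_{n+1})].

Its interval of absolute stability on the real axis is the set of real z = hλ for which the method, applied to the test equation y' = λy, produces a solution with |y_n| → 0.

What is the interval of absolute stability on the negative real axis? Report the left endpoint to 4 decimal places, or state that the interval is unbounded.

Set f=λy, z=hλ:
  y_{n+1} = y_n + z·[3/5·y_n + 2/5·y_{n+1}] ⇒ (1 − 2/5z)y_{n+1} = (1 + 3/5z)y_n
  ⇒ R(z) = (1 + 3/5z)/(1 − 2/5z).

Find x<0 with |R(x)|<1.
x=-0.84: |R|=0.3713
R=−1: 1+3/5x = −1+2/5x ⇒ -1/5x=2 ⇒ x=2/(-1/5)=-10.0000
Confirm numerically:
  x=-7.770: |R|=0.89143 <1
  x=-5.104: |R|=0.67806 <1
  x=-4.508: |R|=0.60816 <1
  x=-10.527: |R|=1.02023 >1
  x=-10.162: |R|=1.00640 >1
  x=-10.110: |R|=1.00436 >1
Interval (-10.0000, 0).

z∈(-10.0000,0).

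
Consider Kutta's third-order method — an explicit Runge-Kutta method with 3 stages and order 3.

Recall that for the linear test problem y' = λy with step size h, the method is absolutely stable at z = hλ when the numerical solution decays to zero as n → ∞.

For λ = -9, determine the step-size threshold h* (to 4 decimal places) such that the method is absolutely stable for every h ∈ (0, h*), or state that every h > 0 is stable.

(-2.5127,0); λ=-9 ⇒ h* = 0.2792.

On y'=λy, z=hλ:
  order 3, 3-stage ⇒ R(z)=1+z+z^2/2+z^3/6
  (e.g. R(-0.74)=0.46626, |R|=0.46626)

Boundary: |R(x)|=1, x<0.
x=-0.74: |R|=0.4663
|R(-2.52)|=1.0120 |R(-1.96)|=0.2941 |R(-1.05)|=0.3083
Bisect:
  x_lo=-3.3605 |R|=3.0390  x_hi=-0.2680 |R|=0.7647
  mid=-1.81424 |R|=0.16376 →hi
  mid=-2.58737 |R|=1.12698 →lo
  mid=-2.20080 |R|=0.55565 →hi
  mid=-2.39409 |R|=0.81527 →hi
  mid=-2.49073 |R|=0.96416 →hi
  mid=-2.53905 |R|=1.04378 →lo
  mid=-2.51489 |R|=1.00353 →lo
  mid=-2.50281 |R|=0.98374 →hi
  ...
  [-2.51281,-2.51262] ⇒ x*=-2.5127
Interval (-2.5127, 0).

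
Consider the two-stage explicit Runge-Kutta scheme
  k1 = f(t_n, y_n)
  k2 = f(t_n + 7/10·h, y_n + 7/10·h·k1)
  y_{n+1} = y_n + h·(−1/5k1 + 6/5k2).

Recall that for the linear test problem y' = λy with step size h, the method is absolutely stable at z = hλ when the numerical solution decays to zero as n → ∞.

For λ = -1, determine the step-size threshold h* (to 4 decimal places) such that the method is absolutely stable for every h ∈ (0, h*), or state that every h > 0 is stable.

Test eqn y'=λy, z=hλ:
  k1=λy_n ⇒ h·k1=z·y_n;  k2=λ(1+7/10z)y_n ⇒ h·k2=z(1+7/10z)y_n
  y_{n+1}/y_n = 1 − 1/5z + 6/5z(1+7/10z) = 1 + z + 21/25z²
  so R(z) = 1 + z + 21/25z².

Boundary: |R(x)|=1, x<0.
x=-1.36: |R|=1.1937
R=1: x+21/25x²=0 ⇒ x=−25/21=-1.1905; min R=1−1/(4·21/25)=0.7024>−1
Confirm numerically:
  x=-1.073: |R|=0.89412 <1
  x=-0.785: |R|=0.73263 <1
  x=-0.761: |R|=0.72546 <1
  x=-1.587: |R|=1.52860 >1
  x=-1.571: |R|=1.50215 >1
  x=-1.469: |R|=1.34369 >1
Stable set (-1.1905, 0).

(-1.1905,0); λ=-1 ⇒ h* = (25/21)/1 = 1.1905.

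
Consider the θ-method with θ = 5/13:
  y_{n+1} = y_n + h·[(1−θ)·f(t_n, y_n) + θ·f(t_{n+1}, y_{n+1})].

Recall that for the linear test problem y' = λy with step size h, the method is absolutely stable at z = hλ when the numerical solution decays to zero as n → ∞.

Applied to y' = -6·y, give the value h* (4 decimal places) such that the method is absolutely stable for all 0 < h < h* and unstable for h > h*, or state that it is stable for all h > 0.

Set f=λy, z=hλ:
  y_{n+1} = y_n + z·[8/13·y_n + 5/13·y_{n+1}] ⇒ (1 − 5/13z)y_{n+1} = (1 + 8/13z)y_n
  R(z) = (1 + 8/13z)/(1 − 5/13z).

Solve |R(x)|<1 on ℝ⁻.
x=-0.57: |R|=0.5325
R=−1: 1+8/13x = −1+5/13x ⇒ -3/13x=2 ⇒ x=2/(-3/13)=-8.6667
Confirm numerically:
  x=-4.893: |R|=0.69782 <1
  x=-4.666: |R|=0.66964 <1
  x=-4.315: |R|=0.62242 <1
  x=-3.568: |R|=0.50402 <1
  x=-8.827: |R|=1.00842 >1
  x=-8.732: |R|=1.00346 >1
So |R|<1 on (-8.6667, 0).

(-8.6667,0); λ=-6 ⇒ h* = (26/3)/6 = 1.4444.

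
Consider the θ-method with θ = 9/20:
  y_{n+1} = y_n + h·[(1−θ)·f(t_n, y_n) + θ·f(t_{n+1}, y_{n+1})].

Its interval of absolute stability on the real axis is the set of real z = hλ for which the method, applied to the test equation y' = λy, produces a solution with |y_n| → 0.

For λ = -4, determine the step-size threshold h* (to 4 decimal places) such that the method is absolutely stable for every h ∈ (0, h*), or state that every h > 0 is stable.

(-20.0000,0); λ=-4 ⇒ h* = (20)/4 = 5.0000.

Set f=λy, z=hλ:
  y_{n+1} = y_n + z·[11/20·y_n + 9/20·y_{n+1}] ⇒ (1 − 9/20z)y_{n+1} = (1 + 11/20z)y_n
  Hence R(z) = (1 + 11/20z)/(1 − 9/20z).

Boundary: |R(x)|=1, x<0.
x=-1.09: |R|=0.2687
R=−1: 1+11/20x = −1+9/20x ⇒ -1/10x=2 ⇒ x=2/(-1/10)=-20.0000
Confirm numerically:
  x=-19.225: |R|=0.99197 <1
  x=-18.482: |R|=0.98371 <1
  x=-11.321: |R|=0.85759 <1
  x=-10.099: |R|=0.82143 <1
  x=-20.410: |R|=1.00403 >1
  x=-20.329: |R|=1.00324 >1
  x=-20.273: |R|=1.00270 >1
Interval (-20.0000, 0).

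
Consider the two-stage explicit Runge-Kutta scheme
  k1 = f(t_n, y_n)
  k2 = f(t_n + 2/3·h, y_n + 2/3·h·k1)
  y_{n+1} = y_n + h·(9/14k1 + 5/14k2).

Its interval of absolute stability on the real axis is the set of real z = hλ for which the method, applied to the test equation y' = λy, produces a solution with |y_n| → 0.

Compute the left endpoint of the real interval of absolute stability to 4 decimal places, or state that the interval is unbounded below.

Test eqn y'=λy, z=hλ:
  k1=λy_n ⇒ h·k1=z·y_n;  k2=λ(1+2/3z)y_n ⇒ h·k2=z(1+2/3z)y_n
  y_{n+1}/y_n = 1 + 9/14z + 5/14z(1+2/3z) = 1 + z + 5/21z²
  Hence R(z) = 1 + z + 5/21z².

Find x<0 with |R(x)|<1.
x=-0.65: |R|=0.4506
R=1: x+5/21x²=0 ⇒ x=−21/5=-4.2000; min R=1−1/(4·5/21)=-0.0500>−1
Confirm numerically:
  x=-2.739: |R|=0.04722 <1
  x=-2.057: |R|=0.04956 <1
  x=-1.976: |R|=0.04634 <1
  x=-4.644: |R|=1.49094 >1
  x=-4.502: |R|=1.32372 >1
  x=-4.283: |R|=1.08464 >1
Interval (-4.2000, 0).

left endpoint -4.2000.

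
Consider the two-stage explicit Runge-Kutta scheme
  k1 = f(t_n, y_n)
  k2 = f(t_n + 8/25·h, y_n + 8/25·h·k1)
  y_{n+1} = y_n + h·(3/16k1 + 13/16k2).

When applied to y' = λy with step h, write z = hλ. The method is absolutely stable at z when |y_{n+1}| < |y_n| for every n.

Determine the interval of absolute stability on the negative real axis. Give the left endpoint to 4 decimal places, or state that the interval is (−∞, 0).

On y'=λy, z=hλ:
  k1=λy_n ⇒ h·k1=z·y_n;  k2=λ(1+8/25z)y_n ⇒ h·k2=z(1+8/25z)y_n
  y_{n+1}/y_n = 1 + 3/16z + 13/16z(1+8/25z) = 1 + z + 13/50z²
  ⇒ R(z) = 1 + z + 13/50z².

Boundary: |R(x)|=1, x<0.
x=-0.84: |R|=0.3435
R=1: x+13/50x²=0 ⇒ x=−50/13=-3.8462; min R=1−1/(4·13/50)=0.0385>−1
Confirm numerically:
  x=-3.793: |R|=0.94758 <1
  x=-3.608: |R|=0.77659 <1
  x=-2.955: |R|=0.31533 <1
  x=-2.121: |R|=0.04865 <1
  x=-4.162: |R|=1.34178 >1
  x=-4.100: |R|=1.27060 >1
Stable set (-3.8462, 0).

(-3.8462, 0).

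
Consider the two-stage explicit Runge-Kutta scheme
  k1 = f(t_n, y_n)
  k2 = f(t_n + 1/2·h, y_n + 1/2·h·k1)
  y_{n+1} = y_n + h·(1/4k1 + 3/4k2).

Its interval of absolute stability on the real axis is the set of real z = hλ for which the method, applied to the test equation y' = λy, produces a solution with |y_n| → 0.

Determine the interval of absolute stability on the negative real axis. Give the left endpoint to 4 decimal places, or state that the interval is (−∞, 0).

z∈(-2.6667,0).

With y'=λy (z=hλ):
  k1=λy_n ⇒ h·k1=z·y_n;  k2=λ(1+1/2z)y_n ⇒ h·k2=z(1+1/2z)y_n
  y_{n+1}/y_n = 1 + 1/4z + 3/4z(1+1/2z) = 1 + z + 3/8z²
  Hence R(z) = 1 + z + 3/8z².

Boundary: |R(x)|=1, x<0.
x=-1.29: |R|=0.3340
R=1: x+3/8x²=0 ⇒ x=−8/3=-2.6667; min R=1−1/(4·3/8)=0.3333>−1
Confirm numerically:
  x=-2.220: |R|=0.62815 <1
  x=-2.139: |R|=0.57675 <1
  x=-1.241: |R|=0.33653 <1
  x=-1.128: |R|=0.34914 <1
  x=-3.047: |R|=1.43458 >1
  x=-2.976: |R|=1.34522 >1
Stable set (-2.6667, 0).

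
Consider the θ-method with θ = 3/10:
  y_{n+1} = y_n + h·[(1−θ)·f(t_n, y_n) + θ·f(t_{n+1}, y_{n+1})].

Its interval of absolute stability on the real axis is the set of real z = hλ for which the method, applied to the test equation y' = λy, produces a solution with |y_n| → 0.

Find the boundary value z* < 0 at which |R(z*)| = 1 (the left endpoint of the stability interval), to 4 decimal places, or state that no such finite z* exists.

Test eqn y'=λy, z=hλ:
  y_{n+1} = y_n + z·[7/10·y_n + 3/10·y_{n+1}] ⇒ (1 − 3/10z)y_{n+1} = (1 + 7/10z)y_n
  so R(z) = (1 + 7/10z)/(1 − 3/10z).

Need |R(x)|<1, x<0.
x=-1.35: |R|=0.0391
R=−1: 1+7/10x = −1+3/10x ⇒ -2/5x=2 ⇒ x=2/(-2/5)=-5.0000
Confirm numerically:
  x=-4.850: |R|=0.97556 <1
  x=-3.630: |R|=0.73767 <1
  x=-2.162: |R|=0.31142 <1
  x=-2.110: |R|=0.29210 <1
  x=-5.514: |R|=1.07746 >1
  x=-5.239: |R|=1.03717 >1
  x=-5.097: |R|=1.01534 >1
So |R|<1 on (-5.0000, 0).

left endpoint -5.0000.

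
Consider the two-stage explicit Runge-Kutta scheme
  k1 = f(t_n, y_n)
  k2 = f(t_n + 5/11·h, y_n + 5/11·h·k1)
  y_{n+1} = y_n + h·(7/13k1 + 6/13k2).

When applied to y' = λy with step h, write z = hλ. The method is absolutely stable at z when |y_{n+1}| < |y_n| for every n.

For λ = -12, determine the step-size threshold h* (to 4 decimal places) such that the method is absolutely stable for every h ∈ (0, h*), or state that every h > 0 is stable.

(-4.7667,0); λ=-12 ⇒ h* = (143/30)/12 = 0.3972.

With y'=λy (z=hλ):
  k1=λy_n ⇒ h·k1=z·y_n;  k2=λ(1+5/11z)y_n ⇒ h·k2=z(1+5/11z)y_n
  y_{n+1}/y_n = 1 + 7/13z + 6/13z(1+5/11z) = 1 + z + 30/143z²
  Hence R(z) = 1 + z + 30/143z².

Solve |R(x)|<1 on ℝ⁻.
x=-1.47: |R|=0.0167
R=1: x+30/143x²=0 ⇒ x=−143/30=-4.7667; min R=1−1/(4·30/143)=-0.1917>−1
Confirm numerically:
  x=-4.629: |R|=0.86631 <1
  x=-2.391: |R|=0.19165 <1
  x=-2.196: |R|=0.18430 <1
  x=-2.158: |R|=0.18101 <1
  x=-5.287: |R|=1.57713 >1
  x=-5.201: |R|=1.47391 >1
  x=-5.145: |R|=1.40836 >1
Stable set (-4.7667, 0).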